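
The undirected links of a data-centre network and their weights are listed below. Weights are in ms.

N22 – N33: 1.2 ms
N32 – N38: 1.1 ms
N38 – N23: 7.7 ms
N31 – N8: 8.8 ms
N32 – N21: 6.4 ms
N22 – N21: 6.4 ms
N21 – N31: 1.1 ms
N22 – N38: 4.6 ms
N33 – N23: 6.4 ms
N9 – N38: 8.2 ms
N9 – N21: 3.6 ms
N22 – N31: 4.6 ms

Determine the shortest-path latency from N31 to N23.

Shortest distances from N31:
N31: 0
N21: 1.1  (via N31)
N22: 4.6  (via N31)
N9: 4.7  (via N21)
N33: 5.8  (via N22)
N32: 7.5  (via N21)
N38: 8.6  (via N32)
N8: 8.8  (via N31)
N23: 12.2  (via N33)
Shortest route: N31–N22–N33–N23 = 12.2 ms.

12.2 ms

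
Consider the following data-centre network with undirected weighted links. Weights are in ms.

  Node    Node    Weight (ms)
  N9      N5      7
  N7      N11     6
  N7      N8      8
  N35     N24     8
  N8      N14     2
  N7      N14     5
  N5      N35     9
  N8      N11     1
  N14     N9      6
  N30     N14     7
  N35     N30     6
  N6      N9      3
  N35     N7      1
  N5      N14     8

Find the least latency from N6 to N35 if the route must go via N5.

Shortest N6→N5: N6 → N9 → N5 = 10
Best N5 to N35: N5 → N35 costing 9
Total via N5: 10 + 9 = 19 ms.

19 ms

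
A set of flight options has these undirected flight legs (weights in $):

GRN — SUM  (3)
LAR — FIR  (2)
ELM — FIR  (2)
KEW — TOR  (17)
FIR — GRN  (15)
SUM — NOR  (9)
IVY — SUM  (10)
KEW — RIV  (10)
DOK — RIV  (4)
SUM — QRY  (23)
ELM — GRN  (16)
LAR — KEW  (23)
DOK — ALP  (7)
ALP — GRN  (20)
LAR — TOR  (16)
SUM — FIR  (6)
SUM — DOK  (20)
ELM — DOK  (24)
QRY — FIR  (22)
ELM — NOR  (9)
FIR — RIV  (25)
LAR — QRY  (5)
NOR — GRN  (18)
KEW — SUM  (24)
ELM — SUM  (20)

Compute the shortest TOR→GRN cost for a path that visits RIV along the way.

Shortest TOR→RIV: TOR–KEW–RIV = 27
Shortest RIV→GRN: RIV–DOK–SUM–GRN = 27
Total via RIV: 27 + 27 = $54.

$54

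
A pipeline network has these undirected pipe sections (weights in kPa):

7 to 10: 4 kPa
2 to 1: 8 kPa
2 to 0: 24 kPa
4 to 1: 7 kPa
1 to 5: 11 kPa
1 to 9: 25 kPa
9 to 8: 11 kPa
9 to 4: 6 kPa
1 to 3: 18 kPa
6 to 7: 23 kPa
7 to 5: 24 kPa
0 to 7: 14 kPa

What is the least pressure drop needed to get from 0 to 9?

Shortest distances from 0:
0: 0
7: 14  (via 0)
10: 18  (via 7)
2: 24  (via 0)
1: 32  (via 2)
6: 37  (via 7)
5: 38  (via 7)
4: 39  (via 1)
9: 45  (via 4)
Shortest route: 0–2–1–4–9 = 45 kPa.

45 kPa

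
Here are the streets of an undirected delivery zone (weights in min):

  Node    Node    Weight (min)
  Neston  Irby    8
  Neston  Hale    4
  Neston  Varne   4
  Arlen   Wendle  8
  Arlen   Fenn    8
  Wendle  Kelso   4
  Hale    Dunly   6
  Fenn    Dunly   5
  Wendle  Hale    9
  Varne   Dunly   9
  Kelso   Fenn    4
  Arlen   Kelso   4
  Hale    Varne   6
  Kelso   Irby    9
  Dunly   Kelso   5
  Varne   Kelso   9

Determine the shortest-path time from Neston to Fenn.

Enumerating some paths:
Neston - Varne - Kelso - Fenn: 4+9+4 = 17
Neston - Hale - Dunly - Kelso - Fenn: 4+6+5+4 = 19
Neston - Hale - Dunly - Fenn: 4+6+5 = 15
Neston - Varne - Dunly - Fenn: 4+9+5 = 18
The minimum is 15 min via Neston - Hale - Dunly - Fenn.

15 min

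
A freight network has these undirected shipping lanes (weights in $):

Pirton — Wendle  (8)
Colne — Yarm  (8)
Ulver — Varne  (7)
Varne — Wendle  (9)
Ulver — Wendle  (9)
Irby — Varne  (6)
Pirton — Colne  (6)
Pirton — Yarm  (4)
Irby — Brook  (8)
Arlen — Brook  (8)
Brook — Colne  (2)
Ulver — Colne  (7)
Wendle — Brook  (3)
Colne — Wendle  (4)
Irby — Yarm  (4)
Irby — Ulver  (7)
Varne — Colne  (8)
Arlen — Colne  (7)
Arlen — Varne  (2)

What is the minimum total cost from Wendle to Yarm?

Settle nodes by increasing distance from Wendle:
Wendle: 0
Brook: 3  (via Wendle)
Colne: 4  (via Wendle)
Pirton: 8  (via Wendle)
Ulver: 9  (via Wendle)
Varne: 9  (via Wendle)
Arlen: 11  (via Brook)
Irby: 11  (via Brook)
Yarm: 12  (via Colne)
Shortest route: Wendle–Colne–Yarm = $12.

$12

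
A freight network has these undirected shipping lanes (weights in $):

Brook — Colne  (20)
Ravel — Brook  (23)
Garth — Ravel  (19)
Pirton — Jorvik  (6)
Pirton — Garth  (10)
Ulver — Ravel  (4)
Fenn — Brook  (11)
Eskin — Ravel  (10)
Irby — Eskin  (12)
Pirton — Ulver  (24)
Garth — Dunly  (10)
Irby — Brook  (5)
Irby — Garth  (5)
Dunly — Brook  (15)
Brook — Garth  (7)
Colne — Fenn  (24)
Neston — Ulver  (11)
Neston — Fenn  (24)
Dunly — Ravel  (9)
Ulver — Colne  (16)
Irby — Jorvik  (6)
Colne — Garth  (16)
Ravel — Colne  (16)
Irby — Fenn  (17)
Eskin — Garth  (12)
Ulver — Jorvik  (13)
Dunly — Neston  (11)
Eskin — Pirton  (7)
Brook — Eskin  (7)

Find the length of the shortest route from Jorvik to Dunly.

Shortest distances from Jorvik:
Jorvik: 0
Pirton: 6  (via Jorvik)
Irby: 6  (via Jorvik)
Brook: 11  (via Irby)
Garth: 11  (via Irby)
Eskin: 13  (via Pirton)
Ulver: 13  (via Jorvik)
Ravel: 17  (via Ulver)
Dunly: 21  (via Garth)
Shortest route: Jorvik → Irby → Garth → Dunly = $21.

$21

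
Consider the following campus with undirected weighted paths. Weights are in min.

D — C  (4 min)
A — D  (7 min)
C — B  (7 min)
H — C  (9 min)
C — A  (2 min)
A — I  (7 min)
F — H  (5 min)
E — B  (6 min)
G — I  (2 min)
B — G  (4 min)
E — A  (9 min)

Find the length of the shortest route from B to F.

Compare a few routes:
B–C–H–F: 7+9+5 = 21
B–G–I–A–C–H–F: 4+2+7+2+9+5 = 29
B–G–I–A–D–C–H–F: 4+2+7+7+4+9+5 = 38
B–E–A–C–H–F: 6+9+2+9+5 = 31
Cheapest is B–C–H–F at 21 min.

21 min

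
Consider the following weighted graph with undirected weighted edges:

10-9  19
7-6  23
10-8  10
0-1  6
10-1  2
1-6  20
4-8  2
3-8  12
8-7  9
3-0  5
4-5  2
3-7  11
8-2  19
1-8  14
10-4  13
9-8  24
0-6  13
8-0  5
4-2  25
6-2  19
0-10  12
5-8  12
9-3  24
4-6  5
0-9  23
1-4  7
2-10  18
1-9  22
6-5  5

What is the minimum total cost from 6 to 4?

Compare a few routes:
6 → 5 → 4: 5+2 = 7
6 → 4: 5 = 5
Cheapest is 6 → 4 at 5.

5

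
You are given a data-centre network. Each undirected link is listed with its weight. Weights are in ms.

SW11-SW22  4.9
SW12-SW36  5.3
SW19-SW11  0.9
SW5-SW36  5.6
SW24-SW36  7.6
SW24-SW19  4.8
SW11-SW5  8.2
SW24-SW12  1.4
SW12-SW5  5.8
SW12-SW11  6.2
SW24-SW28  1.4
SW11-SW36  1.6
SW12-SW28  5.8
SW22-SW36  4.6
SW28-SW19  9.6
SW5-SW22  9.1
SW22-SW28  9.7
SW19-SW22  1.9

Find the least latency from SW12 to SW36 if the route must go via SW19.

Best SW12 to SW19: SW12 → SW24 → SW19 costing 6.2
Best SW19 to SW36: SW19 → SW11 → SW36 costing 2.5
Total via SW19: 6.2 + 2.5 = 8.7 ms.

8.7 ms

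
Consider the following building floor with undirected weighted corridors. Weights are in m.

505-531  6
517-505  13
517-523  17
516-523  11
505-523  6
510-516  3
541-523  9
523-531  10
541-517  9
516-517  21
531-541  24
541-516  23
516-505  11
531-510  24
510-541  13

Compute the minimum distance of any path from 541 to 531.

19 m

Compare a few routes:
541–523–531: 9+10 = 19
541–523–505–531: 9+6+6 = 21
541–531: 24 = 24
The minimum is 19 m via 541–523–531.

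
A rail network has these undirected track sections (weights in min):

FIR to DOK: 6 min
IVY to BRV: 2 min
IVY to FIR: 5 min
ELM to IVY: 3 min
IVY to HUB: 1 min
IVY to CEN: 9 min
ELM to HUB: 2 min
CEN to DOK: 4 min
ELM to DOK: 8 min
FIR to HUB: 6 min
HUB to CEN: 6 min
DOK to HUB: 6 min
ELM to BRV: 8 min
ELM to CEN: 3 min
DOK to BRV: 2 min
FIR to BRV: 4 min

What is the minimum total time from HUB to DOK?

5 min

Running Dijkstra from HUB:
HUB: 0
IVY: 1  (via HUB)
ELM: 2  (via HUB)
BRV: 3  (via IVY)
CEN: 5  (via ELM)
DOK: 5  (via BRV)
Shortest route: HUB → IVY → BRV → DOK = 5 min.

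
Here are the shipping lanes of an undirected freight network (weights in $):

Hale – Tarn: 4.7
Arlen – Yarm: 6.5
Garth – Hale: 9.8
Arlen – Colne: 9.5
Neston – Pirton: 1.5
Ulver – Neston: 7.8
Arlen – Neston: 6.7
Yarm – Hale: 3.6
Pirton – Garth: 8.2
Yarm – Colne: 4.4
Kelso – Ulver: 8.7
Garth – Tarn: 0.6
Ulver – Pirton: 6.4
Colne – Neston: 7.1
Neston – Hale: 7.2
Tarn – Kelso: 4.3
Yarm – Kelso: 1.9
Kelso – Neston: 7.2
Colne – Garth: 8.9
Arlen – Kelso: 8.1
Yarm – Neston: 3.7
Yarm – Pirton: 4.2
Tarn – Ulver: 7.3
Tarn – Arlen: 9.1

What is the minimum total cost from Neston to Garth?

$9.7

Enumerating some paths:
Neston - Yarm - Kelso - Tarn - Garth: 3.7+1.9+4.3+0.6 = 10.5
Neston - Kelso - Tarn - Garth: 7.2+4.3+0.6 = 12.1
Neston - Pirton - Garth: 1.5+8.2 = 9.7
Cheapest is Neston - Pirton - Garth at $9.7.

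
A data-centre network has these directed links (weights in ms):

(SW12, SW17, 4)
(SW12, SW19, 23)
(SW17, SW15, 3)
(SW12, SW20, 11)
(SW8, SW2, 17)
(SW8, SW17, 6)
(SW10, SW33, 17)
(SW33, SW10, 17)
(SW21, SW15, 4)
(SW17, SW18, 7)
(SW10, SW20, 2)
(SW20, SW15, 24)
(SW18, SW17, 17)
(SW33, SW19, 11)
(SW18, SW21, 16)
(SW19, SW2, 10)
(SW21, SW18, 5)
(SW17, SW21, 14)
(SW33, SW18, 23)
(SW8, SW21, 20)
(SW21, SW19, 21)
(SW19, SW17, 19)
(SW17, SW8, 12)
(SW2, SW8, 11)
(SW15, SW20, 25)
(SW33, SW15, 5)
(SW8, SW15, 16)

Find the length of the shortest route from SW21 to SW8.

Shortest distances from SW21:
SW21: 0
SW15: 4  (via SW21)
SW18: 5  (via SW21)
SW19: 21  (via SW21)
SW17: 22  (via SW18)
SW20: 29  (via SW15)
SW2: 31  (via SW19)
SW8: 34  (via SW17)
Shortest route: SW21 → SW18 → SW17 → SW8 = 34 ms.

34 ms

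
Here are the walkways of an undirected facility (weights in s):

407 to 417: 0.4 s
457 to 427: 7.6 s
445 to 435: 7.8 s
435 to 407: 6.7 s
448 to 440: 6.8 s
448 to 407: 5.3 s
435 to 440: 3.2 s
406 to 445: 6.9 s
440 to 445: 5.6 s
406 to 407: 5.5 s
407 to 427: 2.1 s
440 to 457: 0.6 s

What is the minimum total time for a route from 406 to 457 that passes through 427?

Shortest 406→427: 406 → 407 → 427 = 7.6
Best 427 to 457: 427 → 457 costing 7.6
Total via 427: 7.6 + 7.6 = 15.2 s.

15.2 s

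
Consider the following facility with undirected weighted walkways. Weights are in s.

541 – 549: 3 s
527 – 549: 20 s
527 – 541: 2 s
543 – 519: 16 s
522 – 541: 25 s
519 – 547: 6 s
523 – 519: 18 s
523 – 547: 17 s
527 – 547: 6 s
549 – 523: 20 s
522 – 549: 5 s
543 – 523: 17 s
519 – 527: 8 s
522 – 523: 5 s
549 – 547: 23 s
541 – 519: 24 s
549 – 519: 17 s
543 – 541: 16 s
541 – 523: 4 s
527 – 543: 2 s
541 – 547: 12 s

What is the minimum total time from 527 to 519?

8 s

Shortest distances from 527:
527: 0
541: 2  (via 527)
543: 2  (via 527)
549: 5  (via 541)
547: 6  (via 527)
523: 6  (via 541)
519: 8  (via 527)
Shortest route: 527–519 = 8 s.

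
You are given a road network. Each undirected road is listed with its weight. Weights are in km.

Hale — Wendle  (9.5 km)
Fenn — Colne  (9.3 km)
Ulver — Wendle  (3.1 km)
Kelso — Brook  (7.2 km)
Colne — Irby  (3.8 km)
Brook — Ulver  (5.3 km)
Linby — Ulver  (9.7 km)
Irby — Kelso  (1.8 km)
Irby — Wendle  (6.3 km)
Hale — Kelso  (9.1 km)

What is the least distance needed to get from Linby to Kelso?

Compare a few routes:
Linby - Ulver - Brook - Kelso: 9.7+5.3+7.2 = 22.2
Linby - Ulver - Wendle - Irby - Kelso: 9.7+3.1+6.3+1.8 = 20.9
The minimum is 20.9 km via Linby - Ulver - Wendle - Irby - Kelso.

20.9 km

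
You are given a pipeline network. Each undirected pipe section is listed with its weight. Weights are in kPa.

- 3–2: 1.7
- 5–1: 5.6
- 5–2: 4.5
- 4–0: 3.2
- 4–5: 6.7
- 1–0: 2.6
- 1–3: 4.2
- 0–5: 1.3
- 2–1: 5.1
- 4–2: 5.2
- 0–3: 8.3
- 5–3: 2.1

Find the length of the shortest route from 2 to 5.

3.8 kPa

Running Dijkstra from 2:
2: 0
3: 1.7  (via 2)
5: 3.8  (via 3)
Shortest route: 2 → 3 → 5 = 3.8 kPa.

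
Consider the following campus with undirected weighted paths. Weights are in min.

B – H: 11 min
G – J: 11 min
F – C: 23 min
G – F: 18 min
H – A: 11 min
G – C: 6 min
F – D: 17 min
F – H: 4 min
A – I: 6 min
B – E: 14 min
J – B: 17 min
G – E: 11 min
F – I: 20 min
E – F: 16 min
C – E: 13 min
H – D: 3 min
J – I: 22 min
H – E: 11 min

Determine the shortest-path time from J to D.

Shortest distances from J:
J: 0
G: 11  (via J)
B: 17  (via J)
C: 17  (via G)
E: 22  (via G)
I: 22  (via J)
A: 28  (via I)
H: 28  (via B)
F: 29  (via G)
D: 31  (via H)
Shortest route: J–B–H–D = 31 min.

31 min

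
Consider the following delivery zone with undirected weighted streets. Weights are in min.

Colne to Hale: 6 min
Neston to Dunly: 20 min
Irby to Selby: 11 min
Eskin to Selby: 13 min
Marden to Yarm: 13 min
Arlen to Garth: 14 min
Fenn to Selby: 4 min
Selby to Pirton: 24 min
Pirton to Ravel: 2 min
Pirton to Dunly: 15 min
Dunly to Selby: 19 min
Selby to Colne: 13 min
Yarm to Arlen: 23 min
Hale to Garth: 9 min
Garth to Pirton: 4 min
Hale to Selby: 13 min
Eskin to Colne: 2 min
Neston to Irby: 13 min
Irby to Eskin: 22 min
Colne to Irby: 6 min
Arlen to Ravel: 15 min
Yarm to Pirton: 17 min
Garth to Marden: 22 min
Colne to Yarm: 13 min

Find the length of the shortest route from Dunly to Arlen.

32 min

Candidate routes:
Dunly–Selby–Hale–Garth–Arlen: 19+13+9+14 = 55
Dunly–Pirton–Ravel–Arlen: 15+2+15 = 32
Dunly–Pirton–Garth–Arlen: 15+4+14 = 33
Cheapest is Dunly–Pirton–Ravel–Arlen at 32 min.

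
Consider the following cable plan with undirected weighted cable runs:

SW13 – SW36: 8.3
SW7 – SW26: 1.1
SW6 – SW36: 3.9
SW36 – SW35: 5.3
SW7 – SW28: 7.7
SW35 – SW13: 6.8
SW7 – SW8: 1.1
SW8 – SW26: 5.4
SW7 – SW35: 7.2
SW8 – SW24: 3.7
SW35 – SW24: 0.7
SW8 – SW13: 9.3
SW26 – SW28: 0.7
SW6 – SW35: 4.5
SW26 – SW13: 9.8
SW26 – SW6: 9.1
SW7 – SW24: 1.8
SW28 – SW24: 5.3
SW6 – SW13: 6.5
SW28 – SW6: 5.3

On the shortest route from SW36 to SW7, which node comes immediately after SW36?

SW35

Enumerating some paths:
SW36 - SW35 - SW24 - SW8 - SW7: 5.3+0.7+3.7+1.1 = 10.8
SW36 - SW35 - SW24 - SW7: 5.3+0.7+1.8 = 7.8
SW36 - SW6 - SW35 - SW24 - SW7: 3.9+4.5+0.7+1.8 = 10.9
SW36 - SW6 - SW28 - SW26 - SW7: 3.9+5.3+0.7+1.1 = 11
Cheapest is SW36 - SW35 - SW24 - SW7 at 7.8.
So from SW36 the first move is to SW35.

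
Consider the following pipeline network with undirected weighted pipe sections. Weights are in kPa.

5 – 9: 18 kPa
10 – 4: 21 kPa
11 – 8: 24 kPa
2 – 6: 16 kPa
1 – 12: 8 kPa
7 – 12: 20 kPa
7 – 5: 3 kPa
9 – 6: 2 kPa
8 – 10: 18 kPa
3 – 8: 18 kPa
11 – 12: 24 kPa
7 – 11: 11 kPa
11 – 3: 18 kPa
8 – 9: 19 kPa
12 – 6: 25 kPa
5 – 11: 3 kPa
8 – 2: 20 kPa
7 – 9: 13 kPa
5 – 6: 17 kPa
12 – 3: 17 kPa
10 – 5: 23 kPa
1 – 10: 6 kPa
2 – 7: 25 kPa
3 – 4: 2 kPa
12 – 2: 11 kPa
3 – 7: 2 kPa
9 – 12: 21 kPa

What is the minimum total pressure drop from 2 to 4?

29 kPa

Enumerating some paths:
2–6–9–7–3–4: 16+2+13+2+2 = 35
2–7–3–4: 25+2+2 = 29
2–12–3–4: 11+17+2 = 30
Cheapest is 2–7–3–4 at 29 kPa.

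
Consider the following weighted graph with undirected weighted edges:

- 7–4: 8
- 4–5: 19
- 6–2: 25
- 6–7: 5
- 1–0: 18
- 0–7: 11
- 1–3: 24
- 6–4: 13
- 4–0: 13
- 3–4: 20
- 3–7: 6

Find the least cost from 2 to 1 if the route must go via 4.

69

Best 2 to 4: 2–6–4 costing 38
Best 4 to 1: 4–0–1 costing 31
Total via 4: 38 + 31 = 69.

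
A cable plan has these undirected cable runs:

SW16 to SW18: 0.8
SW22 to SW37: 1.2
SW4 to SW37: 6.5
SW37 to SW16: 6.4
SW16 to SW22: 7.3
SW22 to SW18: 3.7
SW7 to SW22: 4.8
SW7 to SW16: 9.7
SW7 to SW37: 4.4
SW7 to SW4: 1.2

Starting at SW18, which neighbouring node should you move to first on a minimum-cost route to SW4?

Candidate routes:
SW18 - SW16 - SW7 - SW4: 0.8+9.7+1.2 = 11.7
SW18 - SW22 - SW37 - SW7 - SW4: 3.7+1.2+4.4+1.2 = 10.5
SW18 - SW22 - SW37 - SW4: 3.7+1.2+6.5 = 11.4
SW18 - SW22 - SW7 - SW4: 3.7+4.8+1.2 = 9.7
The minimum is 9.7 via SW18 - SW22 - SW7 - SW4.
So from SW18 the first move is to SW22.

SW22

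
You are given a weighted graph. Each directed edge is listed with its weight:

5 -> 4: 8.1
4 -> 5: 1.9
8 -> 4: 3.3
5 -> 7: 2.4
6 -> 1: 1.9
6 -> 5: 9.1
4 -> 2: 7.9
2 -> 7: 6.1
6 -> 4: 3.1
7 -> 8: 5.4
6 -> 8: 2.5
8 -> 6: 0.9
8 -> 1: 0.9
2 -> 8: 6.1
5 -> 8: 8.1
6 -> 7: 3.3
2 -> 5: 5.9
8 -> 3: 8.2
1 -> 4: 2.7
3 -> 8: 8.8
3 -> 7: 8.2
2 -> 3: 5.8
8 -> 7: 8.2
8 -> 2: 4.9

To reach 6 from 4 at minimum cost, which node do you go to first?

Enumerating some paths:
4 → 5 → 8 → 6: 1.9+8.1+0.9 = 10.9
4 → 2 → 8 → 6: 7.9+6.1+0.9 = 14.9
4 → 5 → 7 → 8 → 6: 1.9+2.4+5.4+0.9 = 10.6
The minimum is 10.6 via 4 → 5 → 7 → 8 → 6.
So from 4 the first move is to 5.

5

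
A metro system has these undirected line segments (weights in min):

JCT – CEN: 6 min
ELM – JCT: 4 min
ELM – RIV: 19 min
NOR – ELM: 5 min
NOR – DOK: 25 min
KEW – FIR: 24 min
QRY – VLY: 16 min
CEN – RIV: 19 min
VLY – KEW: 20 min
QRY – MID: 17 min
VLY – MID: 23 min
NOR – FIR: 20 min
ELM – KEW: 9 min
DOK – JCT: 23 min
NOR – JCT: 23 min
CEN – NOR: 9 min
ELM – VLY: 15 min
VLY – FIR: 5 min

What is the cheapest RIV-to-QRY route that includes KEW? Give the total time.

64 min

Best RIV to KEW: RIV–ELM–KEW costing 28
Shortest KEW→QRY: KEW–VLY–QRY = 36
Total via KEW: 28 + 36 = 64 min.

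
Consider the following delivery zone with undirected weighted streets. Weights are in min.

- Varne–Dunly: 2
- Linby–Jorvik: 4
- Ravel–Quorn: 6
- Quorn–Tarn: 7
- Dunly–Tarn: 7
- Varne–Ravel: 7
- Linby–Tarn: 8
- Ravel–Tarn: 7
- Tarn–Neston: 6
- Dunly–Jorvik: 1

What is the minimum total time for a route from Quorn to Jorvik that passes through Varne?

16 min

Shortest Quorn→Varne: Quorn → Ravel → Varne = 13
Best Varne to Jorvik: Varne → Dunly → Jorvik costing 3
Total via Varne: 13 + 3 = 16 min.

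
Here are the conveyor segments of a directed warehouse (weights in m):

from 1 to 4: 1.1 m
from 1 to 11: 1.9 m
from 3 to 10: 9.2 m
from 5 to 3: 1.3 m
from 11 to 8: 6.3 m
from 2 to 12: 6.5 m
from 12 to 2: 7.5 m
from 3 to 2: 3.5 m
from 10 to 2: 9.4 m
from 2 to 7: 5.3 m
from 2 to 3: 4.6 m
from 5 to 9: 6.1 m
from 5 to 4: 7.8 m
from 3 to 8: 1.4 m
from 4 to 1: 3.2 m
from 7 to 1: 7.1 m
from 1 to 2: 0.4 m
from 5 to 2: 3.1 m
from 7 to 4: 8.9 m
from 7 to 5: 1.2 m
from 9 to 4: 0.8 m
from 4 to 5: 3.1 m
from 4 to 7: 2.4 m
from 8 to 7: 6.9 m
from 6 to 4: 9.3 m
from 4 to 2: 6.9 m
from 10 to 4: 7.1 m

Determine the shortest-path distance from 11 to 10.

Running Dijkstra from 11:
11: 0
8: 6.3  (via 11)
7: 13.2  (via 8)
5: 14.4  (via 7)
3: 15.7  (via 5)
2: 17.5  (via 5)
1: 20.3  (via 7)
9: 20.5  (via 5)
4: 21.3  (via 9)
12: 24  (via 2)
10: 24.9  (via 3)
Shortest route: 11 → 8 → 7 → 5 → 3 → 10 = 24.9 m.

24.9 m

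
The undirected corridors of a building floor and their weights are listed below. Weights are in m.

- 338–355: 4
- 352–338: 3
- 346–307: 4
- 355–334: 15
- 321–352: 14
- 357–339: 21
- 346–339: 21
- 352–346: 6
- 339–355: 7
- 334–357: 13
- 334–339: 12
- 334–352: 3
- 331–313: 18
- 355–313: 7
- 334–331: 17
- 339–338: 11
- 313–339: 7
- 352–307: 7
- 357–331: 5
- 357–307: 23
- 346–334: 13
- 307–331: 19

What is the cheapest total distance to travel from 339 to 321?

28 m

Shortest distances from 339:
339: 0
313: 7  (via 339)
355: 7  (via 339)
338: 11  (via 339)
334: 12  (via 339)
352: 14  (via 338)
346: 20  (via 352)
357: 21  (via 339)
307: 21  (via 352)
331: 25  (via 313)
321: 28  (via 352)
Shortest route: 339 → 338 → 352 → 321 = 28 m.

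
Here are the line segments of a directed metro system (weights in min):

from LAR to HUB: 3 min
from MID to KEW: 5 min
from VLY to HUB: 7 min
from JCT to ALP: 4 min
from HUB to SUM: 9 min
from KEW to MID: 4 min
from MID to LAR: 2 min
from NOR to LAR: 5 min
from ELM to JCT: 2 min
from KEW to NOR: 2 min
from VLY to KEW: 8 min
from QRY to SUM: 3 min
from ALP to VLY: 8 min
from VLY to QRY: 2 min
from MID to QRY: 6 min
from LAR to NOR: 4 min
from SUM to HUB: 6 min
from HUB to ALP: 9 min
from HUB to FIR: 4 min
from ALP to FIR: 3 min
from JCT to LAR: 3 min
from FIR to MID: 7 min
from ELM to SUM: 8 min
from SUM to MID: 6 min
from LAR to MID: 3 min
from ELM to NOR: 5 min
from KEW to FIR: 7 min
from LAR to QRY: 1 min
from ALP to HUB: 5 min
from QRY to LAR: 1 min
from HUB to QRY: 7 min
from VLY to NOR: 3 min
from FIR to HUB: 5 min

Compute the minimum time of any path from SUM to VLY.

Enumerating some paths:
SUM–MID–LAR–HUB–ALP–VLY: 6+2+3+9+8 = 28
SUM–HUB–ALP–VLY: 6+9+8 = 23
SUM–MID–KEW–NOR–LAR–HUB–ALP–VLY: 6+5+2+5+3+9+8 = 38
SUM–MID–QRY–LAR–HUB–ALP–VLY: 6+6+1+3+9+8 = 33
Cheapest is SUM–HUB–ALP–VLY at 23 min.

23 min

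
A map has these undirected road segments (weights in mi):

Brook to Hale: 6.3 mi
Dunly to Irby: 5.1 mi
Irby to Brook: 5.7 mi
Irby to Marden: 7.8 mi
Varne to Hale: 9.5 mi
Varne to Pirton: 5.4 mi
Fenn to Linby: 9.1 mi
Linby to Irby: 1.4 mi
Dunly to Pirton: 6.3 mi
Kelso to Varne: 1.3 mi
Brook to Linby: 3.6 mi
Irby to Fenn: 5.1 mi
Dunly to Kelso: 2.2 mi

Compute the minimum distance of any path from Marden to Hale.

Enumerating some paths:
Marden–Irby–Linby–Brook–Hale: 7.8+1.4+3.6+6.3 = 19.1
Marden–Irby–Brook–Hale: 7.8+5.7+6.3 = 19.8
Cheapest is Marden–Irby–Linby–Brook–Hale at 19.1 mi.

19.1 mi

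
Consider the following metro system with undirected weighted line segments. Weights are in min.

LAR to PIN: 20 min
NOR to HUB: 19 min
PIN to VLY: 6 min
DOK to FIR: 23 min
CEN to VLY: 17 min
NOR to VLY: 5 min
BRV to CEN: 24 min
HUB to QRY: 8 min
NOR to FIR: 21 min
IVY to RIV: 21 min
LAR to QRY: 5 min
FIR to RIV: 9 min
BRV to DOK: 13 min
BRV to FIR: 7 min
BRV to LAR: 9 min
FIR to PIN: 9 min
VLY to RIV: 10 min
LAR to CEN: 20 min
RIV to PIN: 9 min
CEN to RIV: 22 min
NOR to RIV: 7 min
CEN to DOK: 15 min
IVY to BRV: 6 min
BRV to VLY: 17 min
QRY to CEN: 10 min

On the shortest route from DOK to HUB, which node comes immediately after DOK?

Enumerating some paths:
DOK–CEN–LAR–QRY–HUB: 15+20+5+8 = 48
DOK–BRV–LAR–QRY–HUB: 13+9+5+8 = 35
DOK–FIR–BRV–LAR–QRY–HUB: 23+7+9+5+8 = 52
DOK–CEN–QRY–HUB: 15+10+8 = 33
Cheapest is DOK–CEN–QRY–HUB at 33 min.
So from DOK the first move is to CEN.

CEN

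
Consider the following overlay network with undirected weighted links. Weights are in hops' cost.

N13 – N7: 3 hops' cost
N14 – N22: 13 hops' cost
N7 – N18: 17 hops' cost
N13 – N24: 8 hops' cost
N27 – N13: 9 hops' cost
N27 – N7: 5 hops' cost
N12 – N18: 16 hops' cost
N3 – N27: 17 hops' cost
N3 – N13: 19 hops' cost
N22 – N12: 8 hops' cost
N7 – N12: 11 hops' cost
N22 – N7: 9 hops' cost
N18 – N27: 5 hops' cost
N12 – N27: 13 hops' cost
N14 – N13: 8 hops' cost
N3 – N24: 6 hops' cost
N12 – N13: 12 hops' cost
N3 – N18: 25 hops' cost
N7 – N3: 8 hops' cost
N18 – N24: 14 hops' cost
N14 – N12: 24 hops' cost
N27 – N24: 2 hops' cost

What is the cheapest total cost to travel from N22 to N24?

16 hops' cost

Settle nodes by increasing distance from N22:
N22: 0
N12: 8  (via N22)
N7: 9  (via N22)
N13: 12  (via N7)
N14: 13  (via N22)
N27: 14  (via N7)
N24: 16  (via N27)
Shortest route: N22 → N7 → N27 → N24 = 16 hops' cost.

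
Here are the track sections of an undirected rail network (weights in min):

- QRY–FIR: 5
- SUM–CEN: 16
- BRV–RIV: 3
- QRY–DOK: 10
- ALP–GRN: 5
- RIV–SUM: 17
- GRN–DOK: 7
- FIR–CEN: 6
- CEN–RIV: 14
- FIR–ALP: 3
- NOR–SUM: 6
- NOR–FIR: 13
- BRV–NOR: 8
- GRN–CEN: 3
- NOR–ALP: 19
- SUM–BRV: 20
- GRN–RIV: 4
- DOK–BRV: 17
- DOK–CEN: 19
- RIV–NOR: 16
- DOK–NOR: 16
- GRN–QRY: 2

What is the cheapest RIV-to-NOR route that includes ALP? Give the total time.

Shortest RIV→ALP: RIV → GRN → ALP = 9
Shortest ALP→NOR: ALP → FIR → NOR = 16
Total via ALP: 9 + 16 = 25 min.

25 min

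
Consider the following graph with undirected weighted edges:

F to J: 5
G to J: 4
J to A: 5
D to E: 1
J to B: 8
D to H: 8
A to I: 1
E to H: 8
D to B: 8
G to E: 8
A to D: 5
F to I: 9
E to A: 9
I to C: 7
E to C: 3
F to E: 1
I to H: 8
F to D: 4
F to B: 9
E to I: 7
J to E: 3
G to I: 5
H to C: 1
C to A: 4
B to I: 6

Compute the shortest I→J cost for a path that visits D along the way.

Shortest I→D: I → A → D = 6
Best D to J: D → E → J costing 4
Total via D: 6 + 4 = 10.

10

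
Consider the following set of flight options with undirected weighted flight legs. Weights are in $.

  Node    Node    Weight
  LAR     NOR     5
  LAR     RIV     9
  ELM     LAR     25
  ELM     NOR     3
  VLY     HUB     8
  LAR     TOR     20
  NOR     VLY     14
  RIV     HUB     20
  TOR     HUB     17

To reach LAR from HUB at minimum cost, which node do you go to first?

VLY

Compare a few routes:
HUB → RIV → LAR: 20+9 = 29
HUB → VLY → NOR → LAR: 8+14+5 = 27
The minimum is $27 via HUB → VLY → NOR → LAR.
So from HUB the first move is to VLY.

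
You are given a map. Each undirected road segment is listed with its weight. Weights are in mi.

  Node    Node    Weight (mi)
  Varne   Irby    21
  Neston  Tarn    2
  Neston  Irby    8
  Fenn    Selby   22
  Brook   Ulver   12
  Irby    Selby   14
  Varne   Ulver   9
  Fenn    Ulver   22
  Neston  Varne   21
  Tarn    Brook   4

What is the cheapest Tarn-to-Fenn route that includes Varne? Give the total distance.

Best Tarn to Varne: Tarn → Neston → Varne costing 23
Best Varne to Fenn: Varne → Ulver → Fenn costing 31
Total via Varne: 23 + 31 = 54 mi.

54 mi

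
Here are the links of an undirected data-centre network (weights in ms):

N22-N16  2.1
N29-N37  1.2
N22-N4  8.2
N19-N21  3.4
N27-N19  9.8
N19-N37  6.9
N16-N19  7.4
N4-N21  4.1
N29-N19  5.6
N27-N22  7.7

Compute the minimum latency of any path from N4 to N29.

Enumerating some paths:
N4 → N21 → N19 → N37 → N29: 4.1+3.4+6.9+1.2 = 15.6
N4 → N21 → N19 → N29: 4.1+3.4+5.6 = 13.1
The minimum is 13.1 ms via N4 → N21 → N19 → N29.

13.1 ms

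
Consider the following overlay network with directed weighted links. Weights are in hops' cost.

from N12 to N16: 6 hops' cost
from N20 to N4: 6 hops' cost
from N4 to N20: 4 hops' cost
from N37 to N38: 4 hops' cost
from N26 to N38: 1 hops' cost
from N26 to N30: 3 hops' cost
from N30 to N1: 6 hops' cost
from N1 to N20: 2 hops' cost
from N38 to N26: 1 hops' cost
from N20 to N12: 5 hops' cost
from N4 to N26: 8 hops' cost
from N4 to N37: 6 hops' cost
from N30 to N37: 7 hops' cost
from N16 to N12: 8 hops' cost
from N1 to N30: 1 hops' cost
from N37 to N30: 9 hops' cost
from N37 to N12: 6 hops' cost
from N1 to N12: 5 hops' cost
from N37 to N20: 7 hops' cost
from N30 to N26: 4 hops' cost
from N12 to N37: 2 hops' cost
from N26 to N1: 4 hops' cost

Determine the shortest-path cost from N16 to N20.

Shortest distances from N16:
N16: 0
N12: 8  (via N16)
N37: 10  (via N12)
N38: 14  (via N37)
N26: 15  (via N38)
N20: 17  (via N37)
Shortest route: N16–N12–N37–N20 = 17 hops' cost.

17 hops' cost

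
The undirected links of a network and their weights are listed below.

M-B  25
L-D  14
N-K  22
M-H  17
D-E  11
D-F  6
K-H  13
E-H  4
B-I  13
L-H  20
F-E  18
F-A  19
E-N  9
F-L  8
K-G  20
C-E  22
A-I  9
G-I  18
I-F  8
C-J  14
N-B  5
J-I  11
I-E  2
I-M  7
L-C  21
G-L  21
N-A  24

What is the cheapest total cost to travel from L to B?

29

Compare a few routes:
L - F - I - E - N - B: 8+8+2+9+5 = 32
L - H - E - N - B: 20+4+9+5 = 38
L - F - I - B: 8+8+13 = 29
Cheapest is L - F - I - B at 29.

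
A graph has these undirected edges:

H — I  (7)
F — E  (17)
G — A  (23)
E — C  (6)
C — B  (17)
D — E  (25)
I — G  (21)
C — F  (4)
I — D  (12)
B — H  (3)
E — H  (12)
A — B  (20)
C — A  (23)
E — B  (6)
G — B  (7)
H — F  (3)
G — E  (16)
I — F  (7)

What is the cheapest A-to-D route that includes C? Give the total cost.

Shortest A→C: A → C = 23
Best C to D: C → F → I → D costing 23
Total via C: 23 + 23 = 46.

46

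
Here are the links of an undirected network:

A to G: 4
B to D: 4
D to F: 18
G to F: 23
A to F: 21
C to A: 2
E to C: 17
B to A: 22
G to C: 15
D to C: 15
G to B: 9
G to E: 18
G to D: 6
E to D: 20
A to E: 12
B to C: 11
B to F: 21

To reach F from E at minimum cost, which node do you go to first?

Enumerating some paths:
E–A–G–F: 12+4+23 = 39
E–A–F: 12+21 = 33
E–D–F: 20+18 = 38
The minimum is 33 via E–A–F.
So from E the first move is to A.

A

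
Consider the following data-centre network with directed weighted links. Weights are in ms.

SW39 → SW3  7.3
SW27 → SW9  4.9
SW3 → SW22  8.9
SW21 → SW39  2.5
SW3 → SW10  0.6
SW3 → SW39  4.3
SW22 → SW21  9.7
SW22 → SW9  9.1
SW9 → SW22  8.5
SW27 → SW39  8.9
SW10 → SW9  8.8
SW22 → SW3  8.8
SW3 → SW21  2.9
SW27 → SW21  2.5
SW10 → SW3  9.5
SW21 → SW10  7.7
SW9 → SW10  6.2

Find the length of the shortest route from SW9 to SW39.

20 ms

Candidate routes:
SW9 - SW10 - SW3 - SW21 - SW39: 6.2+9.5+2.9+2.5 = 21.1
SW9 - SW10 - SW3 - SW39: 6.2+9.5+4.3 = 20
SW9 - SW22 - SW21 - SW39: 8.5+9.7+2.5 = 20.7
SW9 - SW22 - SW3 - SW39: 8.5+8.8+4.3 = 21.6
Cheapest is SW9 - SW10 - SW3 - SW39 at 20 ms.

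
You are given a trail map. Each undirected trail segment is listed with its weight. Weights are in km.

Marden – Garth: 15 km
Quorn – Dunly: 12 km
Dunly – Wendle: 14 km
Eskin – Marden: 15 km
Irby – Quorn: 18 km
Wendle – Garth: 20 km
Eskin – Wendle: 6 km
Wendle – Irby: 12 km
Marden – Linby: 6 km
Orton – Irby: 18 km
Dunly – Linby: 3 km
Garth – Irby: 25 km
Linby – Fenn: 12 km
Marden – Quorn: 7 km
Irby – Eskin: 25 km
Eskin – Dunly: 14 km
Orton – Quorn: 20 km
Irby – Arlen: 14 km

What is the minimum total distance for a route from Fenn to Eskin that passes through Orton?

81 km

Shortest Fenn→Orton: Fenn–Linby–Marden–Quorn–Orton = 45
Shortest Orton→Eskin: Orton–Irby–Wendle–Eskin = 36
Total via Orton: 45 + 36 = 81 km.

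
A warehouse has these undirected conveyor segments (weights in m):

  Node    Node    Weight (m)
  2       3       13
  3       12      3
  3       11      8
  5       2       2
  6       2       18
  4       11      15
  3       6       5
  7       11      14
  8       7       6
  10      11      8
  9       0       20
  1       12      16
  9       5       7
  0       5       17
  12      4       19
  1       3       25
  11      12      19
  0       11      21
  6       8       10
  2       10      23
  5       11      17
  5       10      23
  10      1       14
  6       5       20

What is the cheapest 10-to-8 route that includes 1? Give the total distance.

Best 10 to 1: 10–1 costing 14
Best 1 to 8: 1–12–3–6–8 costing 34
Total via 1: 14 + 34 = 48 m.

48 m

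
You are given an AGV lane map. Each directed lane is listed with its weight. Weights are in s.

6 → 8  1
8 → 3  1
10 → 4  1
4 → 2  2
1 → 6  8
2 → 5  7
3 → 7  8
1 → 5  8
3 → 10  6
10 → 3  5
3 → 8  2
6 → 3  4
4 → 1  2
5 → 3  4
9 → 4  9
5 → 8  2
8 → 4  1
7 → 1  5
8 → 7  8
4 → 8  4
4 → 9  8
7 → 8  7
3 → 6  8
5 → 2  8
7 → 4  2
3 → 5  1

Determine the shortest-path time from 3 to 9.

Settle nodes by increasing distance from 3:
3: 0
5: 1  (via 3)
8: 2  (via 3)
4: 3  (via 8)
1: 5  (via 4)
2: 5  (via 4)
10: 6  (via 3)
6: 8  (via 3)
7: 8  (via 3)
9: 11  (via 4)
Shortest route: 3 → 8 → 4 → 9 = 11 s.

11 s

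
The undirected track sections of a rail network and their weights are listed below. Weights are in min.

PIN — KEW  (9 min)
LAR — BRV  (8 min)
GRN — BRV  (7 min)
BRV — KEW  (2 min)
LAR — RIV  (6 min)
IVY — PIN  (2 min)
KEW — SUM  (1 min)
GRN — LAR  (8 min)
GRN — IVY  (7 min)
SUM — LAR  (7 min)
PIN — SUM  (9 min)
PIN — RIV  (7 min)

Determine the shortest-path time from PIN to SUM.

9 min

Candidate routes:
PIN → KEW → SUM: 9+1 = 10
PIN → SUM: 9 = 9
Cheapest is PIN → SUM at 9 min.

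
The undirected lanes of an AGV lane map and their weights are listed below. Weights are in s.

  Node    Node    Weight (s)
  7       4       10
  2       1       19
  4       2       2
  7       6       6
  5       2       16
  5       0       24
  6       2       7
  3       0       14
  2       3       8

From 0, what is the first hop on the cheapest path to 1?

Candidate routes:
0–3–2–1: 14+8+19 = 41
0–5–2–1: 24+16+19 = 59
The minimum is 41 s via 0–3–2–1.
So from 0 the first move is to 3.

3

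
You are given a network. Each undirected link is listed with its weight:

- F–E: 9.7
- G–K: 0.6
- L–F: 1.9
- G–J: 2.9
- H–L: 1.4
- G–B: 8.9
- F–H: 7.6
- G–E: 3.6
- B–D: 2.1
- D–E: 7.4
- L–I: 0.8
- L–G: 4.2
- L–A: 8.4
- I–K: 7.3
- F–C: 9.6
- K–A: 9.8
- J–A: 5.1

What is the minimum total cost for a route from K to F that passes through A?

18.9

Shortest K→A: K → G → J → A = 8.6
Best A to F: A → L → F costing 10.3
Total via A: 8.6 + 10.3 = 18.9.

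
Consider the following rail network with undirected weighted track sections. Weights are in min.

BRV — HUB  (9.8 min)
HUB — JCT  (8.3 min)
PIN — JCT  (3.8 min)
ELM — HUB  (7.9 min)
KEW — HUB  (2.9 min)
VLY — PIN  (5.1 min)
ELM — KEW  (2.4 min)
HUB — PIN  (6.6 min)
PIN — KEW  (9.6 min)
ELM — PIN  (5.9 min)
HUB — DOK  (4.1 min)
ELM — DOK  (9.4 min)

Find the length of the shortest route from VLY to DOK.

15.8 min

Candidate routes:
VLY → PIN → HUB → DOK: 5.1+6.6+4.1 = 15.8
VLY → PIN → ELM → KEW → HUB → DOK: 5.1+5.9+2.4+2.9+4.1 = 20.4
Cheapest is VLY → PIN → HUB → DOK at 15.8 min.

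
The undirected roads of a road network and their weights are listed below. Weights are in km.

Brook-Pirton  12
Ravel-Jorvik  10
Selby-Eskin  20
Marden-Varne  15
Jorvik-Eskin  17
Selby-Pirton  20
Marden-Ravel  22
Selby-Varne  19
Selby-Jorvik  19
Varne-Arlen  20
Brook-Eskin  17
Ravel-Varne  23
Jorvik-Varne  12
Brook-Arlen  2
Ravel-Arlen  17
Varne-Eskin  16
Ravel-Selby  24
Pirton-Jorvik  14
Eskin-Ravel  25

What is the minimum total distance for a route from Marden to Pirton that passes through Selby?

54 km

Shortest Marden→Selby: Marden–Varne–Selby = 34
Best Selby to Pirton: Selby–Pirton costing 20
Total via Selby: 34 + 20 = 54 km.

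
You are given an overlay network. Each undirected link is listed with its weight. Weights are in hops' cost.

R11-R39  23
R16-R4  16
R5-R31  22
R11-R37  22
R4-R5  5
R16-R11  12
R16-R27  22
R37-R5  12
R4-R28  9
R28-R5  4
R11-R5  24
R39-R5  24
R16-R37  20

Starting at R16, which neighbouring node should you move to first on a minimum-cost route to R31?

R4

Compare a few routes:
R16–R37–R5–R31: 20+12+22 = 54
R16–R4–R28–R5–R31: 16+9+4+22 = 51
R16–R4–R5–R31: 16+5+22 = 43
The minimum is 43 hops' cost via R16–R4–R5–R31.
So from R16 the first move is to R4.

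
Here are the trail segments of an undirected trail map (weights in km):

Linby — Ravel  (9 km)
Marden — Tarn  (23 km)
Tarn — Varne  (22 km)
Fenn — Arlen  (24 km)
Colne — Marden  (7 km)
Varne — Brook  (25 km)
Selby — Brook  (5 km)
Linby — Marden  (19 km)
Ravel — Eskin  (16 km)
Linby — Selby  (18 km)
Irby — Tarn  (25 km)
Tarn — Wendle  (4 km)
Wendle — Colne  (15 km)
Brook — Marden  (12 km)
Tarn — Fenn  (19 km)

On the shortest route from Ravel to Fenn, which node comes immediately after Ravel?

Linby

Compare a few routes:
Ravel → Linby → Selby → Brook → Marden → Tarn → Fenn: 9+18+5+12+23+19 = 86
Ravel → Linby → Marden → Colne → Wendle → Tarn → Fenn: 9+19+7+15+4+19 = 73
Ravel → Linby → Marden → Tarn → Fenn: 9+19+23+19 = 70
The minimum is 70 km via Ravel → Linby → Marden → Tarn → Fenn.
So from Ravel the first move is to Linby.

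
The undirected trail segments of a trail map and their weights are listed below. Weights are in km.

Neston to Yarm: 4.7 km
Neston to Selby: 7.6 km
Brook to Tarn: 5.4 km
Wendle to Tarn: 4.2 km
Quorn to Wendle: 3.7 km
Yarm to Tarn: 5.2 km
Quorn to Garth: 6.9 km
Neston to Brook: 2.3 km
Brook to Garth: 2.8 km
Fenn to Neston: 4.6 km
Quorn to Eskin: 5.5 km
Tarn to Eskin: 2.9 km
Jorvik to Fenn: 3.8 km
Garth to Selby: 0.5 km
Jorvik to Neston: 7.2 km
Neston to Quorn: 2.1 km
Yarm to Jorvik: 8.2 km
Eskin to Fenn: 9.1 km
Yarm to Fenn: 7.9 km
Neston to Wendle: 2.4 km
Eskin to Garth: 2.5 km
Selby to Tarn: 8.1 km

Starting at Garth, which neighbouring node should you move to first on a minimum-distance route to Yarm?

Brook

Enumerating some paths:
Garth → Selby → Neston → Yarm: 0.5+7.6+4.7 = 12.8
Garth → Brook → Neston → Yarm: 2.8+2.3+4.7 = 9.8
Garth → Eskin → Tarn → Yarm: 2.5+2.9+5.2 = 10.6
The minimum is 9.8 km via Garth → Brook → Neston → Yarm.
So from Garth the first move is to Brook.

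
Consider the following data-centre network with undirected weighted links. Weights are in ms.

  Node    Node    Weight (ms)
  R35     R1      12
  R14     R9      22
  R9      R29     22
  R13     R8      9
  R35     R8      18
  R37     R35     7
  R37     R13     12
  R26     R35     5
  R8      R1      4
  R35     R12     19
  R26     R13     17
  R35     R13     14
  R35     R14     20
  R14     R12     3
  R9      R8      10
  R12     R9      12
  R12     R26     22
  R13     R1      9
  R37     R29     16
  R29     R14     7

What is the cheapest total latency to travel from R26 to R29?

Running Dijkstra from R26:
R26: 0
R35: 5  (via R26)
R37: 12  (via R35)
R1: 17  (via R35)
R13: 17  (via R26)
R8: 21  (via R1)
R12: 22  (via R26)
R14: 25  (via R35)
R29: 28  (via R37)
Shortest route: R26 → R35 → R37 → R29 = 28 ms.

28 ms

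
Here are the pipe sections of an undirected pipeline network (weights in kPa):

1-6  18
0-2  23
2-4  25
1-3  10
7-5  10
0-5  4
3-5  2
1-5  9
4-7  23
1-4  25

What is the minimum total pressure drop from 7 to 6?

Settle nodes by increasing distance from 7:
7: 0
5: 10  (via 7)
3: 12  (via 5)
0: 14  (via 5)
1: 19  (via 5)
4: 23  (via 7)
2: 37  (via 0)
6: 37  (via 1)
Shortest route: 7–5–1–6 = 37 kPa.

37 kPa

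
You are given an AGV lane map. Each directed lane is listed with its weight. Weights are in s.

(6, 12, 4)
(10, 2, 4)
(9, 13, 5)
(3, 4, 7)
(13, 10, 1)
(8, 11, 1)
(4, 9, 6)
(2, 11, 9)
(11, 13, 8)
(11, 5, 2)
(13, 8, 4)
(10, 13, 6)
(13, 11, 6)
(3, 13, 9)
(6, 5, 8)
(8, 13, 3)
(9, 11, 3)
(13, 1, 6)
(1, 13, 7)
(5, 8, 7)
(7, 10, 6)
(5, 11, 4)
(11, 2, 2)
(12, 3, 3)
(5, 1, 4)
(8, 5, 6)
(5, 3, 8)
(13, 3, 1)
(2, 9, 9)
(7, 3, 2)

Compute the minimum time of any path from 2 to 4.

22 s

Candidate routes:
2 - 9 - 13 - 3 - 4: 9+5+1+7 = 22
2 - 11 - 13 - 3 - 4: 9+8+1+7 = 25
Cheapest is 2 - 9 - 13 - 3 - 4 at 22 s.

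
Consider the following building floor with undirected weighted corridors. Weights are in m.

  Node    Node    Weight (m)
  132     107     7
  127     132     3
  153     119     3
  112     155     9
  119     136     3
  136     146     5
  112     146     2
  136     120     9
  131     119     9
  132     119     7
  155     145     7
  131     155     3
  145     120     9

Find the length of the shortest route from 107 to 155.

Running Dijkstra from 107:
107: 0
132: 7  (via 107)
127: 10  (via 132)
119: 14  (via 132)
153: 17  (via 119)
136: 17  (via 119)
146: 22  (via 136)
131: 23  (via 119)
112: 24  (via 146)
120: 26  (via 136)
155: 26  (via 131)
Shortest route: 107–132–119–131–155 = 26 m.

26 m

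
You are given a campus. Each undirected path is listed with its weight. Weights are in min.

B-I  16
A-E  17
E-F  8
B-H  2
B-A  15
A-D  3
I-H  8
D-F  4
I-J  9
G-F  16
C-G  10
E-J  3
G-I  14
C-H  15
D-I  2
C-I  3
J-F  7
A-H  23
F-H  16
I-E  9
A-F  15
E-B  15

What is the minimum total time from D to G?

Running Dijkstra from D:
D: 0
I: 2  (via D)
A: 3  (via D)
F: 4  (via D)
C: 5  (via I)
H: 10  (via I)
E: 11  (via I)
J: 11  (via I)
B: 12  (via H)
G: 15  (via C)
Shortest route: D–I–C–G = 15 min.

15 min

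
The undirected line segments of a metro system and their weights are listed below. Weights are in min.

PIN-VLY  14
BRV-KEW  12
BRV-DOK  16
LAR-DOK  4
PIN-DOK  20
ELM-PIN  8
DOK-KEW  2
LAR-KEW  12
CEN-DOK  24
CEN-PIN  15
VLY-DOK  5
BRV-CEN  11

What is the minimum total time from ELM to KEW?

Running Dijkstra from ELM:
ELM: 0
PIN: 8  (via ELM)
VLY: 22  (via PIN)
CEN: 23  (via PIN)
DOK: 27  (via VLY)
KEW: 29  (via DOK)
Shortest route: ELM–PIN–VLY–DOK–KEW = 29 min.

29 min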